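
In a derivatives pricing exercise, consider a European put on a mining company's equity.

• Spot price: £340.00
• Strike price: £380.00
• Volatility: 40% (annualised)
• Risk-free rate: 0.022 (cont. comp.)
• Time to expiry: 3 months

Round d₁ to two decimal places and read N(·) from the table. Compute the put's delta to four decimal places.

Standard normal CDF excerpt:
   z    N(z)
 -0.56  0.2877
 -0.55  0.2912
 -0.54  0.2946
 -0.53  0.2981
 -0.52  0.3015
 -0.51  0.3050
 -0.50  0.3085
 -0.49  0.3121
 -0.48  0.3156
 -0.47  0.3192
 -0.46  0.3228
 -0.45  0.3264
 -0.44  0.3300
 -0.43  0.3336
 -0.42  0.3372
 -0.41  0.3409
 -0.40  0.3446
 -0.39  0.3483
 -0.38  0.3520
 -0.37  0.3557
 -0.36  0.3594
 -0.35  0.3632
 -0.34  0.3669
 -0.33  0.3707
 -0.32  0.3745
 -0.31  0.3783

σ√T = 0.4 × 0.5000 = 0.2000
d₁ = [ln(340/380) + (0.022 + ½·0.4²)·0.25] / (σ√T) = (-0.1112 + 0.0255) / 0.2000 = -0.4286 ⇒ -0.43
N(d₁) = N(-0.43) = 0.3336
Δ_put = N(d₁) − 1 = 0.3336 − 1 = -0.6664

-0.6664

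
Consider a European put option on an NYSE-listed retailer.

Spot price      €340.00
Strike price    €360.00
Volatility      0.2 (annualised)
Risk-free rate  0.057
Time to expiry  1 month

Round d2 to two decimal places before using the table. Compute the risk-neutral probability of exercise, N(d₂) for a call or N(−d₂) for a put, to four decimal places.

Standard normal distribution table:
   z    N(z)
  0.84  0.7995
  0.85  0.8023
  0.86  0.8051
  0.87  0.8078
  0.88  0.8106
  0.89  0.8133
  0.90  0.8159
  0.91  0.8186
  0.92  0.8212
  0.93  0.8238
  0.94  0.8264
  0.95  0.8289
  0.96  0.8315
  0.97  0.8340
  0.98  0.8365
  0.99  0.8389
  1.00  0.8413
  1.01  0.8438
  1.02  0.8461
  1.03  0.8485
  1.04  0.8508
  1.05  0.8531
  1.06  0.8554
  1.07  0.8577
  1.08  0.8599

0.8264

σ√T = 0.2 × 0.2887 = 0.0577
d₁ = [ln(340/360) + (0.057 + 0.2²/2)·0.08333] / 0.0577 = [-0.0572 + 0.0064] / 0.0577 = -0.8789 ≈ -0.88
d₂ = d₁ − σ√T = -0.8789 − 0.0577 = -0.9366 ≈ -0.94
Pr(exercise) under Q = N(−d₂) = N(0.94) = 0.8264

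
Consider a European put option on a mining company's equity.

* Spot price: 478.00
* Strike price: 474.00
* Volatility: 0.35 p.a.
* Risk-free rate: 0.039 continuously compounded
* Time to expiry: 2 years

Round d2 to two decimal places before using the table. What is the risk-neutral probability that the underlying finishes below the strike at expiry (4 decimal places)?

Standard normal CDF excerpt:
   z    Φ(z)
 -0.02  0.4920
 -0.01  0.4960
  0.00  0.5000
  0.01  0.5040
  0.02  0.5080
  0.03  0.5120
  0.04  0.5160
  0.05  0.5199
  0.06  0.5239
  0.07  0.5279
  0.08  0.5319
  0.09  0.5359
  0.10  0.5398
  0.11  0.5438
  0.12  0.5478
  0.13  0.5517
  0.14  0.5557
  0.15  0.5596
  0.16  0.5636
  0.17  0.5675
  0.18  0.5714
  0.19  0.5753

0.5279

σ√T = 0.35 × 1.4142 = 0.4950
d₁ = [ln(478/474) + (0.039 + 0.35²/2)·2] / 0.4950 = [0.0084 + 0.2005] / 0.4950 = 0.4220 ⇒ 0.42
d₂ = d₁ − σ√T = 0.4220 − 0.4950 = -0.0729 ⇒ -0.07
Risk-neutral Pr[S_T < K] = N(−d₂) = N(0.07) = 0.5279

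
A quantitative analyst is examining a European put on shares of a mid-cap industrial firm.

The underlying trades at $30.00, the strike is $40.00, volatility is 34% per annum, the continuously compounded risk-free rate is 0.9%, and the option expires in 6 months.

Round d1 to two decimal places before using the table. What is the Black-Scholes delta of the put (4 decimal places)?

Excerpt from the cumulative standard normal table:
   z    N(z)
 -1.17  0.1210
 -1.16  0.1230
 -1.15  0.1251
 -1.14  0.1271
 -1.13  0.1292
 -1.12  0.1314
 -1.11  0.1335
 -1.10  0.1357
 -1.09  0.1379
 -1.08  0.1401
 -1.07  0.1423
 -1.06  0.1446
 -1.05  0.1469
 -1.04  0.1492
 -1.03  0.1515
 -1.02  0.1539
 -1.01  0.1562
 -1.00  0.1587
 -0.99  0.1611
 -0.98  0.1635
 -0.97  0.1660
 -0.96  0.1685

σ√T = 0.34·√0.5 = 0.2404
d₁ = [ln(30/40) + (0.009 + ½·0.34²)·0.5] / (σ√T) = (-0.2877 + 0.0334) / 0.2404 = -1.0577 ≈ -1.06
N(d₁) = N(-1.06) = 0.1446
Δ_put = N(d₁) − 1 = 0.1446 − 1 = -0.8554

-0.8554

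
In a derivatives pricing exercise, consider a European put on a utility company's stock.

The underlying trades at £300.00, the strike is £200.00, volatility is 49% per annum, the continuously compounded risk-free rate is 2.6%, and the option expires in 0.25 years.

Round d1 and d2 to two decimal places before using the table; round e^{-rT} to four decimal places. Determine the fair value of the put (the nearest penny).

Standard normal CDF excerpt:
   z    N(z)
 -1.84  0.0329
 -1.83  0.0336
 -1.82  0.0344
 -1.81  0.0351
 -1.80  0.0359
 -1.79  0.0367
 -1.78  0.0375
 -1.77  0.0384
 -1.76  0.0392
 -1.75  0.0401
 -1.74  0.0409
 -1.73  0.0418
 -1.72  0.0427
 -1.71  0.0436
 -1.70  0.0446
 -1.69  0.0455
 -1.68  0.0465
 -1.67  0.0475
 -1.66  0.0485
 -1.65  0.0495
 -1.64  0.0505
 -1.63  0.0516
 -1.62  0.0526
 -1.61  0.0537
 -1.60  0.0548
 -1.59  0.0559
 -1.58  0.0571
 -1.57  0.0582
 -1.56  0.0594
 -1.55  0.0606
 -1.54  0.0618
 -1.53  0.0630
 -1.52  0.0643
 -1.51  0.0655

σ√T = 0.49 × 0.5000 = 0.2450
d₁ = [ln(300/200) + (0.026 + 0.49²/2)·0.25] / 0.2450 = [0.4055 + 0.0365] / 0.2450 = 1.8040 ≈ 1.80
d₂ = d₁ − σ√T = 1.8040 − 0.2450 = 1.5590 ≈ 1.56
e^(−rT) = e^(−0.026·0.25) = 0.9935
N(−d₂) = N(-1.56) = 0.0594;  N(−d₁) = N(-1.80) = 0.0359
P = 200·0.9935·0.0594 − 300·0.0359 = 11.8028 − 10.7700 = 1.0328

£1.03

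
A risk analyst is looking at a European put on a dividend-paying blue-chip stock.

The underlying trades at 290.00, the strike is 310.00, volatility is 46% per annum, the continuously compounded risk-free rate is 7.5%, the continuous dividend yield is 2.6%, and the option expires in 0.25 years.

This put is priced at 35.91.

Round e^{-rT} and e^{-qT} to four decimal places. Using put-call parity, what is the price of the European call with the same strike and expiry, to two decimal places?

19.79

e^(−qT) = e^(−0.026·0.25) = 0.9935;  e^(−rT) = e^(−0.075·0.25) = 0.9814
Put-call parity: C − P = S·e^(−qT) − K·e^(−rT) = 290·0.9935 − 310·0.9814 = 288.1150 − 304.2340 = -16.1190
C = P + (C − P) = 35.91 + (-16.1190) = 19.7910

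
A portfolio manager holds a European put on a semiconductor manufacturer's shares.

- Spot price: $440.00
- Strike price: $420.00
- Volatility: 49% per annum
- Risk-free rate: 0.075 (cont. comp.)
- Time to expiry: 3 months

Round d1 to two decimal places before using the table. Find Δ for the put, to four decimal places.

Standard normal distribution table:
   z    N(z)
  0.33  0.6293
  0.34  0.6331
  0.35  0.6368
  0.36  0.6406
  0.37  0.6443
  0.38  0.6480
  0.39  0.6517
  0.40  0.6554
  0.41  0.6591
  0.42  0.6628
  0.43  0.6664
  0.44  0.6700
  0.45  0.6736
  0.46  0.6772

T = 0.25;  σ√T = 0.2450
d₁ = [ln(440/420) + (0.075 + 0.49²/2)·0.25] / 0.2450 = [0.0465 + 0.0488] / 0.2450 = 0.3889 ≈ 0.39
N(d₁) = N(0.39) = 0.6517
Δ_put = N(d₁) − 1 = 0.6517 − 1 = -0.3483

-0.3483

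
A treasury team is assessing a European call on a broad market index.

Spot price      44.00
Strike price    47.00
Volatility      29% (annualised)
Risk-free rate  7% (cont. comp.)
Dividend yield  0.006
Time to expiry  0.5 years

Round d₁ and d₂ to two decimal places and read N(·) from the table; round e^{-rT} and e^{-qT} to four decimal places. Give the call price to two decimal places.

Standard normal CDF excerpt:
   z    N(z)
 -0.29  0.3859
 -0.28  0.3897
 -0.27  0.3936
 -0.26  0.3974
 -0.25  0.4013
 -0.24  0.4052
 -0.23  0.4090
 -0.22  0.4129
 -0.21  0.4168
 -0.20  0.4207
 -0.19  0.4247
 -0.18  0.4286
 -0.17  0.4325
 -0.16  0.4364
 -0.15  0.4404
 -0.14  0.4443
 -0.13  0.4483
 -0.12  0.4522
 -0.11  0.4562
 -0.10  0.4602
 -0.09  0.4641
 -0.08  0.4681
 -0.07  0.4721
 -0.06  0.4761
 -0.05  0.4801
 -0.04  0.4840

3.02

σ√T = 0.29·√0.5 = 0.2051
d₁ = [ln(44/47) + (0.07 − 0.006 + 0.29²/2)·0.5] / 0.2051 = [-0.0660 + 0.0530] / 0.2051 = -0.0631 ⇒ -0.06
d₂ = d₁ − σ√T = -0.0631 − 0.2051 = -0.2681 ⇒ -0.27
e^(−qT) = e^(−0.006·0.5) = 0.9970;  e^(−rT) = e^(−0.07·0.5) = 0.9656
N(d₁) = N(-0.06) = 0.4761;  N(d₂) = N(-0.27) = 0.3936
C = 44·0.9970·0.4761 − 47·0.9656·0.3936 = 20.8856 − 17.8628 = 3.0227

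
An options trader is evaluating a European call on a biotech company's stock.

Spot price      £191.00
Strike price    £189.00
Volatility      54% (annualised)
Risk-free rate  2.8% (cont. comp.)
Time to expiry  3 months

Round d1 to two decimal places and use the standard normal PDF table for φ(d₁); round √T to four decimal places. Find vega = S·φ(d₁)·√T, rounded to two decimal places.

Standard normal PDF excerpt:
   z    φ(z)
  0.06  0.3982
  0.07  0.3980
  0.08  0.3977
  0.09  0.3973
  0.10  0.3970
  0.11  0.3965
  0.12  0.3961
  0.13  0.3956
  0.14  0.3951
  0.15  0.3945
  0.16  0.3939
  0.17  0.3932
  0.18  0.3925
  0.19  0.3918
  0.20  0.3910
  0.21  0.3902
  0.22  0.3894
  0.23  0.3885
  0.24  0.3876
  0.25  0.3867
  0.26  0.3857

σ√T = 0.54·√0.25 = 0.2700
d₁ = [ln(191/189) + (0.028 + 0.54²/2)·0.25] / 0.2700 = [0.0105 + 0.0435] / 0.2700 = 0.1999 ≈ 0.20
√T = √0.25 = 0.5000
φ(d₁) = φ(0.20) = 0.3910
vega = S·φ(d₁)·√T = 191·0.3910·0.5000 = 37.3405
(Vega is the same for a European call and put with the same parameters.)

37.34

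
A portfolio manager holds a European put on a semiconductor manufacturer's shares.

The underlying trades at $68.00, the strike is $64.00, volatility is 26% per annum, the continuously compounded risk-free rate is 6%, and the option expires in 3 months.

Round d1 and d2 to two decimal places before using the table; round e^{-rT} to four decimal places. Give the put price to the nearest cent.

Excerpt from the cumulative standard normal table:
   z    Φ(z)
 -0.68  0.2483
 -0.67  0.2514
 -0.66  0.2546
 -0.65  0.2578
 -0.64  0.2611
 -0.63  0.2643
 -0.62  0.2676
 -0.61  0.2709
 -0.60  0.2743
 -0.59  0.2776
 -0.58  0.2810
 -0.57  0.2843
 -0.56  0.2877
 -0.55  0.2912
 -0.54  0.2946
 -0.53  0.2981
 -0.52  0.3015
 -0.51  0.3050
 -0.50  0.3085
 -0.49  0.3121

T = 0.25;  σ√T = 0.1300
d₁ = [ln(68/64) + (0.06 + ½·0.26²)·0.25] / (σ√T) = (0.0606 + 0.0234) / 0.1300 = 0.6467 which rounds to 0.65
d₂ = 0.6467 − 0.1300 = 0.5167 which rounds to 0.52
exp(−rT) = exp(−0.06·0.25) = 0.9851
N(−d₂) = N(-0.52) = 0.3015;  N(−d₁) = N(-0.65) = 0.2578
P = 64·0.9851·0.3015 − 68·0.2578 = 19.0085 − 17.5304 = 1.4781

$1.48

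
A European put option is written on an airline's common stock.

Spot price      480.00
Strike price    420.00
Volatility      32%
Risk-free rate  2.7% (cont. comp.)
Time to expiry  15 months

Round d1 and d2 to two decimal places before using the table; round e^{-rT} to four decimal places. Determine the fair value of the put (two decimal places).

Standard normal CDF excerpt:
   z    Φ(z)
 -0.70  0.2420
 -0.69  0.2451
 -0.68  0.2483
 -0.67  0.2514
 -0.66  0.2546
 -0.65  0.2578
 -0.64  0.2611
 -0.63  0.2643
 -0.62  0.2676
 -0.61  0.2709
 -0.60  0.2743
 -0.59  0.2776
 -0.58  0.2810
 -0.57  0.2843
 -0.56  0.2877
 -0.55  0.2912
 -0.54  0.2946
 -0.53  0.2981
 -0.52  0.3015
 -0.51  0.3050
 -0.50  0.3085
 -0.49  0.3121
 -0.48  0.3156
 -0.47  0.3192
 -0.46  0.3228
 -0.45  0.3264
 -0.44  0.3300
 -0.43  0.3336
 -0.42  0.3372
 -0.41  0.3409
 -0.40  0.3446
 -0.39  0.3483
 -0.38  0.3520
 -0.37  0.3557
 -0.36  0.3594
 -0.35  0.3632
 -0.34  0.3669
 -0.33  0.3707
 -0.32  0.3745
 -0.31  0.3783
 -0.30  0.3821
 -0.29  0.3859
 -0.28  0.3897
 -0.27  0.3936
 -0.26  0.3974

32.95

T = 1.25;  σ√T = 0.3578
d₁ = [ln(480/420) + (0.027 + 0.32²/2)·1.25] / 0.3578 = [0.1335 + 0.0978] / 0.3578 = 0.6465 which rounds to 0.65
d₂ = d₁ − σ√T = 0.6465 − 0.3578 = 0.2887 which rounds to 0.29
e^(−rT) = e^(−0.027·1.25) = 0.9668
N(−d₂) = N(-0.29) = 0.3859;  N(−d₁) = N(-0.65) = 0.2578
P = 420·0.9668·0.3859 − 480·0.2578 = 156.6970 − 123.7440 = 32.9530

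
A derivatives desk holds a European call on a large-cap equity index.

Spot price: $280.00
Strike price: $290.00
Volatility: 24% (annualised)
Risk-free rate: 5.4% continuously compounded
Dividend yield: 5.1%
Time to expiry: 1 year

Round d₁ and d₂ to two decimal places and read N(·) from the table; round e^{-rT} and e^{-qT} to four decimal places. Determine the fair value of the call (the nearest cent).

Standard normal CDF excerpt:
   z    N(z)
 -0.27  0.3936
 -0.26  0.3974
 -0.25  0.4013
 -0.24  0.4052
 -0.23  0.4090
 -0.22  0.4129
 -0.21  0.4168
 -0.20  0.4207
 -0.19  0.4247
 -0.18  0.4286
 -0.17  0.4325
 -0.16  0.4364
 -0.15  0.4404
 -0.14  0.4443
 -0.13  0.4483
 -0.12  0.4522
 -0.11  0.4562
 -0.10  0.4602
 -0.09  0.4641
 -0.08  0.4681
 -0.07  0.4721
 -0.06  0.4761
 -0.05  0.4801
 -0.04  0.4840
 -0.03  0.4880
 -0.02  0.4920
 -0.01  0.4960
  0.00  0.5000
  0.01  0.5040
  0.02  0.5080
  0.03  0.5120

$21.72

σ√T = 0.24 × 1.0000 = 0.2400
d₁ = [ln(280/290) + (0.054 − 0.051 + 0.24²/2)·1] / 0.2400 = [-0.0351 + 0.0318] / 0.2400 = -0.0137 → -0.01
d₂ = d₁ − σ√T = -0.0137 − 0.2400 = -0.2537 → -0.25
exp(−qT) = exp(−0.051·1) = 0.9503;  exp(−rT) = exp(−0.054·1) = 0.9474
C = 280·0.9503·N(-0.01) − 290·0.9474·N(-0.25) = 280·0.9503·0.4960 − 290·0.9474·0.4013 = 131.9777 − 110.2556 = 21.7221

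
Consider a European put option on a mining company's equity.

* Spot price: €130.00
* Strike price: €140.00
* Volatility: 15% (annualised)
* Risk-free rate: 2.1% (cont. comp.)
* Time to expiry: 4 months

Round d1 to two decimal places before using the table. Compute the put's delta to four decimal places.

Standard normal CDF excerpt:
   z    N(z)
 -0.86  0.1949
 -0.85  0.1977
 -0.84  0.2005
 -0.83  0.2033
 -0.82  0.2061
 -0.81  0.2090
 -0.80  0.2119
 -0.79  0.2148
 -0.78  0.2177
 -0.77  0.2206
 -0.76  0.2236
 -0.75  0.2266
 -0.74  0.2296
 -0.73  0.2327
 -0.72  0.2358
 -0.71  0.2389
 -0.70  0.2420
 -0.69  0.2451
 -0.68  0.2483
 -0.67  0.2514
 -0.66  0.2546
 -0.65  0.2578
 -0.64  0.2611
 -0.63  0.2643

σ√T = 0.15·√0.3333 = 0.0866
ln(S/K) + (r + σ²/2)T = ln(130/140) + (0.021 + 0.15²/2)·0.3333 = -0.0741 + 0.0107 = -0.0634
d₁ = -0.0634 / 0.0866 = -0.7316 → -0.73
N(d₁) = N(-0.73) = 0.2327
Δ_put = N(d₁) − 1 = 0.2327 − 1 = -0.7673

-0.7673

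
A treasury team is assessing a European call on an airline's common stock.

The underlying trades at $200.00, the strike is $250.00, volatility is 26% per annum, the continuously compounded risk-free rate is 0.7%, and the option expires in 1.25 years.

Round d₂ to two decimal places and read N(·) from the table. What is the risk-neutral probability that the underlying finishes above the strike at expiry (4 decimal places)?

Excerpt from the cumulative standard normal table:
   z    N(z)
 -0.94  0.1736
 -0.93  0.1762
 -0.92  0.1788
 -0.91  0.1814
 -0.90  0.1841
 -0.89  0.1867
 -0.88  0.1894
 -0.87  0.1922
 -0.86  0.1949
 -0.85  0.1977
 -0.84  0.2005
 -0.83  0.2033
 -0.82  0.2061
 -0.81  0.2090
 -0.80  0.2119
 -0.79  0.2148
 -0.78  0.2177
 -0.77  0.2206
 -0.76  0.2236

0.1894

T = 1.25;  σ√T = 0.2907
d₁ = [ln(200/250) + (0.007 + 0.26²/2)·1.25] / 0.2907 = [-0.2231 + 0.0510] / 0.2907 = -0.5922 → -0.59
d₂ = d₁ − σ√T = -0.5922 − 0.2907 = -0.8829 → -0.88
Pr(exercise) under Q = N(d₂) = 0.1894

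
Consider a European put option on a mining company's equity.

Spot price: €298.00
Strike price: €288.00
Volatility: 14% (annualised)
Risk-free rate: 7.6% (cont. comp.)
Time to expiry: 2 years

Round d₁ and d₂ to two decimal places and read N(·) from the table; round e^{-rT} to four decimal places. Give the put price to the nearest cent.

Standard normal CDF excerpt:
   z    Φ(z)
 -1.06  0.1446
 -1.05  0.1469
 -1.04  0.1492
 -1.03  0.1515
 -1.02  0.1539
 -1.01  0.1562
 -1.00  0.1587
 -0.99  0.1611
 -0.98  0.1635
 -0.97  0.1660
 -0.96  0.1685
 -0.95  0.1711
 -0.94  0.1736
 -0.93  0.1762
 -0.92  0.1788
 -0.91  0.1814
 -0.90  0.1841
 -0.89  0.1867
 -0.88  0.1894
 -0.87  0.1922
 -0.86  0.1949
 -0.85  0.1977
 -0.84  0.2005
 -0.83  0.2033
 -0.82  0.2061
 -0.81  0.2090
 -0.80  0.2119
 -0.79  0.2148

σ√T = 0.14 × 1.4142 = 0.1980
d₁ = [ln(298/288) + (0.076 + 0.14²/2)·2] / 0.1980 = [0.0341 + 0.1716] / 0.1980 = 1.0391 → 1.04
d₂ = d₁ − σ√T = 1.0391 − 0.1980 = 0.8411 → 0.84
e^(−rT) = e^(−0.076·2) = 0.8590
P = 288·0.8590·N(-0.84) − 298·N(-1.04) = 288·0.8590·0.2005 − 298·0.1492 = 49.6021 − 44.4616 = 5.1405

€5.14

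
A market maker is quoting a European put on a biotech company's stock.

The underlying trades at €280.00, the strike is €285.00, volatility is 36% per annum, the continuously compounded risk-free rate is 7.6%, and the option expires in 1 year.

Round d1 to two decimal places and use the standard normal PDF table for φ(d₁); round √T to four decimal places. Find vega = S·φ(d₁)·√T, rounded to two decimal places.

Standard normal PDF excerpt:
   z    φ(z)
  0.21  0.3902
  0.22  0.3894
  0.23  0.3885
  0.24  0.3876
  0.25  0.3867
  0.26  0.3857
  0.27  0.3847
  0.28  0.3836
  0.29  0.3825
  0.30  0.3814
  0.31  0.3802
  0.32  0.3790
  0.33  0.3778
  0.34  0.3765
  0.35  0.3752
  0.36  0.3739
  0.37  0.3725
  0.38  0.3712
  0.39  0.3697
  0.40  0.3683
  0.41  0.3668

T = 1;  σ√T = 0.3600
d₁ = [ln(280/285) + (0.076 + ½·0.36²)·1] / (σ√T) = (-0.0177 + 0.1408) / 0.3600 = 0.3419 ≈ 0.34
√T = √1 = 1.0000
φ(d₁) = φ(0.34) = 0.3765
vega = S·φ(d₁)·√T = 280·0.3765·1.0000 = 105.4200

105.42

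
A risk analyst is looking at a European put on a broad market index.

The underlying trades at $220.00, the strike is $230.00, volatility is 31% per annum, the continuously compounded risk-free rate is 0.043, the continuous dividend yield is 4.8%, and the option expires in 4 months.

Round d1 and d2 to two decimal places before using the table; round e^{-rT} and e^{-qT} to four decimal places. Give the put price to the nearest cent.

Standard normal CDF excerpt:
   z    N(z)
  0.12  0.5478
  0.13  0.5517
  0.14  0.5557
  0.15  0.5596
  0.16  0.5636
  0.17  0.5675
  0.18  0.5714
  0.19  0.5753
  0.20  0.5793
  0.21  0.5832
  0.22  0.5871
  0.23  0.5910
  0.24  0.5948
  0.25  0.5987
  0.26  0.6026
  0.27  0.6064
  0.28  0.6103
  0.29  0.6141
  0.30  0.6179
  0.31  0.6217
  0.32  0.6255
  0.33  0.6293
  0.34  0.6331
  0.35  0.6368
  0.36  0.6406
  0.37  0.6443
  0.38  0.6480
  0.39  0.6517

T = 0.3333;  σ√T = 0.1790
d₁ = [ln(220/230) + (0.043 − 0.048 + ½·0.31²)·0.3333] / (σ√T) = (-0.0445 + 0.0143) / 0.1790 = -0.1682 which rounds to -0.17
d₂ = -0.1682 − 0.1790 = -0.3472 which rounds to -0.35
e^(−qT) = e^(−0.048·0.3333) = 0.9841;  e^(−rT) = e^(−0.043·0.3333) = 0.9858
N(−d₂) = N(0.35) = 0.6368;  N(−d₁) = N(0.17) = 0.5675
P = 230·0.9858·0.6368 − 220·0.9841·0.5675 = 144.3842 − 122.8649 = 21.5193

$21.52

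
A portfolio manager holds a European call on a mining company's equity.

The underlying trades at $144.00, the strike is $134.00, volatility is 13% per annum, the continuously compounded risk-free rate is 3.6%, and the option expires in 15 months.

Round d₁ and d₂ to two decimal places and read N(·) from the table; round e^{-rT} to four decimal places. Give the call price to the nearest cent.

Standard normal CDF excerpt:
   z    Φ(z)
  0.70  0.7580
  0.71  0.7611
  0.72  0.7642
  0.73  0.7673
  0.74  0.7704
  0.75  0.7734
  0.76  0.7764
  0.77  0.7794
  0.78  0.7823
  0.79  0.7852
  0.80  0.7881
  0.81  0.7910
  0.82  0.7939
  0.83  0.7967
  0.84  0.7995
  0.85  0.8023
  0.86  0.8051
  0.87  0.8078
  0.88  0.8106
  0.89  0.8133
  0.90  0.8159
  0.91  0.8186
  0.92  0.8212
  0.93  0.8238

σ√T = 0.13·√1.25 = 0.1453
d₁ = [ln(144/134) + (0.036 + 0.13²/2)·1.25] / 0.1453 = [0.0720 + 0.0556] / 0.1453 = 0.8775 ≈ 0.88
d₂ = d₁ − σ√T = 0.8775 − 0.1453 = 0.7321 ≈ 0.73
exp(−rT) = exp(−0.036·1.25) = 0.9560
N(d₁) = N(0.88) = 0.8106;  N(d₂) = N(0.73) = 0.7673
C = 144·0.8106 − 134·0.9560·0.7673 = 116.7264 − 98.2942 = 18.4322

$18.43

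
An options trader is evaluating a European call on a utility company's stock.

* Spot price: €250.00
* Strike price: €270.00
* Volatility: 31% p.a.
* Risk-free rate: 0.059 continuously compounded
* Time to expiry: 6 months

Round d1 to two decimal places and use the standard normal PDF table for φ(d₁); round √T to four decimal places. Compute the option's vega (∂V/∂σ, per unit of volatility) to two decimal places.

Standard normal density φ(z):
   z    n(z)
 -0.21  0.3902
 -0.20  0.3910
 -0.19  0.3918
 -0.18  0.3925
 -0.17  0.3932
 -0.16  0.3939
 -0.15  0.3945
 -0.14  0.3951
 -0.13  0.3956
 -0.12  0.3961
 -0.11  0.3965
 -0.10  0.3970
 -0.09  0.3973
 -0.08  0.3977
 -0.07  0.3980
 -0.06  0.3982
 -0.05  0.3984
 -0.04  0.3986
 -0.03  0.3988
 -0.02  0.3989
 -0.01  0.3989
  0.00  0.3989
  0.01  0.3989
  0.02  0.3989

T = 0.5;  σ√T = 0.2192
d₁ = [ln(250/270) + (0.059 + ½·0.31²)·0.5] / (σ√T) = (-0.0770 + 0.0535) / 0.2192 = -0.1069 ⇒ -0.11
√T = √0.5 = 0.7071
φ(d₁) = φ(-0.11) = 0.3965
vega = S·φ(d₁)·√T = 250·0.3965·0.7071 = 70.0913
(Call and put vega coincide under Black-Scholes.)

70.09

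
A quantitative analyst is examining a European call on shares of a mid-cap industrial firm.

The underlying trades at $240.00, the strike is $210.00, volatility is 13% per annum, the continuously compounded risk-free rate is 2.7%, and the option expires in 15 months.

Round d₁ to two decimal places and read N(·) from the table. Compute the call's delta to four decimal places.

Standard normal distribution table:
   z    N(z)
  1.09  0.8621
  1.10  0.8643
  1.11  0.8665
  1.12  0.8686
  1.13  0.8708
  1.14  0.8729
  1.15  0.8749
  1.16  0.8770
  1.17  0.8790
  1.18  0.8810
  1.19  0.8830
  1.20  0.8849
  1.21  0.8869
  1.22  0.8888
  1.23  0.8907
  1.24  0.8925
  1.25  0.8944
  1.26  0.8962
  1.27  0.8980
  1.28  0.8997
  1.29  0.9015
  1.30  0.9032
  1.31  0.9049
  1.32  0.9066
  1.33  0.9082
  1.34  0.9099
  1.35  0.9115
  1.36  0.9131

σ√T = 0.13 × 1.1180 = 0.1453
d₁ = [ln(240/210) + (0.027 + 0.13²/2)·1.25] / 0.1453 = [0.1335 + 0.0443] / 0.1453 = 1.2236 ≈ 1.22
N(d₁) = N(1.22) = 0.8888
Δ_call = N(d₁) = 0.8888

0.8888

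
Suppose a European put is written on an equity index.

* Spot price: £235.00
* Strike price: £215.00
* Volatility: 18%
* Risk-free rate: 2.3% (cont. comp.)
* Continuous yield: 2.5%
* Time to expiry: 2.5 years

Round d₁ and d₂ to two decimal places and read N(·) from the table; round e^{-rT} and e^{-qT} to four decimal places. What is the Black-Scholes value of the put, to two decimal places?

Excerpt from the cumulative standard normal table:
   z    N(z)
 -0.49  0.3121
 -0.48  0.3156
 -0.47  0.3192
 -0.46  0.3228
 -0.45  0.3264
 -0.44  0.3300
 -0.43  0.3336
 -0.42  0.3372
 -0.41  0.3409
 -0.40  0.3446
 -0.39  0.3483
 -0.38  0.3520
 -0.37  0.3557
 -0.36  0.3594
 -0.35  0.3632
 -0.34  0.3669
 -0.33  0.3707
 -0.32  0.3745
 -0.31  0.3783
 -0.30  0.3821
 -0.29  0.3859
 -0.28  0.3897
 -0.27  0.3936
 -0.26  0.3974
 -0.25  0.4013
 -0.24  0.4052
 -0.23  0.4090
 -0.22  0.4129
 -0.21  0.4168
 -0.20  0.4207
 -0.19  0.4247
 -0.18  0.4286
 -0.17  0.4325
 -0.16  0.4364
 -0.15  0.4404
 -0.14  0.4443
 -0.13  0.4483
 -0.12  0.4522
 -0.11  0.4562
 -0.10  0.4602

£16.54

σ√T = 0.18 × 1.5811 = 0.2846
d₁ = [ln(235/215) + (0.023 − 0.025 + 0.18²/2)·2.5] / 0.2846 = [0.0889 + 0.0355] / 0.2846 = 0.4373 which rounds to 0.44
d₂ = d₁ − σ√T = 0.4373 − 0.2846 = 0.1527 which rounds to 0.15
e^(−qT) = e^(−0.025·2.5) = 0.9394;  e^(−rT) = e^(−0.023·2.5) = 0.9441
N(−d₂) = N(-0.15) = 0.4404;  N(−d₁) = N(-0.44) = 0.3300
P = 215·0.9441·0.4404 − 235·0.9394·0.3300 = 89.3931 − 72.8505 = 16.5426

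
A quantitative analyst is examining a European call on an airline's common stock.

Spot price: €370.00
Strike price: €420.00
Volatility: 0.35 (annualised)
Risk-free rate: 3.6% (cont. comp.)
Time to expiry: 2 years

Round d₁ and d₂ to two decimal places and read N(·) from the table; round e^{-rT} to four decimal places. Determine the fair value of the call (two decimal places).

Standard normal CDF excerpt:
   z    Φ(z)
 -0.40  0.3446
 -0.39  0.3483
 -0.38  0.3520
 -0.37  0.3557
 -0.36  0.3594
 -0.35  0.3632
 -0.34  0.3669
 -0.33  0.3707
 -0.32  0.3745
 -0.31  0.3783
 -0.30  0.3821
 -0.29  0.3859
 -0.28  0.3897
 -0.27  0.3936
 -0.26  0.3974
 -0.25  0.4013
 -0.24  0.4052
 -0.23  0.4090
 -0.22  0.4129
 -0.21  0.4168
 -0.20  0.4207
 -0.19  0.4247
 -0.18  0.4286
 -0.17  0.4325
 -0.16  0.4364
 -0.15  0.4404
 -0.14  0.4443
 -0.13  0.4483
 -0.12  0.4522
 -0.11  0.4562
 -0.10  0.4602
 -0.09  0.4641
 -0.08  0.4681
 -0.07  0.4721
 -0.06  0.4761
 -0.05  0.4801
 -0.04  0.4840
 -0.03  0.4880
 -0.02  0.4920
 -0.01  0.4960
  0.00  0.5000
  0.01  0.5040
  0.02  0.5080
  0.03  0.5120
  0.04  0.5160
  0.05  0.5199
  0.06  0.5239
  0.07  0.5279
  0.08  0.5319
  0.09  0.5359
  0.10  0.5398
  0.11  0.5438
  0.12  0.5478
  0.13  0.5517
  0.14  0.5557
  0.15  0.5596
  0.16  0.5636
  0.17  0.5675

T = 2;  σ√T = 0.4950
d₁ = [ln(370/420) + (0.036 + 0.35²/2)·2] / 0.4950 = [-0.1268 + 0.1945] / 0.4950 = 0.1369 ⇒ 0.14
d₂ = d₁ − σ√T = 0.1369 − 0.4950 = -0.3581 ⇒ -0.36
e^(−rT) = e^(−0.036·2) = 0.9305
N(d₁) = N(0.14) = 0.5557;  N(d₂) = N(-0.36) = 0.3594
C = 370·0.5557 − 420·0.9305·0.3594 = 205.6090 − 140.4571 = 65.1519

€65.15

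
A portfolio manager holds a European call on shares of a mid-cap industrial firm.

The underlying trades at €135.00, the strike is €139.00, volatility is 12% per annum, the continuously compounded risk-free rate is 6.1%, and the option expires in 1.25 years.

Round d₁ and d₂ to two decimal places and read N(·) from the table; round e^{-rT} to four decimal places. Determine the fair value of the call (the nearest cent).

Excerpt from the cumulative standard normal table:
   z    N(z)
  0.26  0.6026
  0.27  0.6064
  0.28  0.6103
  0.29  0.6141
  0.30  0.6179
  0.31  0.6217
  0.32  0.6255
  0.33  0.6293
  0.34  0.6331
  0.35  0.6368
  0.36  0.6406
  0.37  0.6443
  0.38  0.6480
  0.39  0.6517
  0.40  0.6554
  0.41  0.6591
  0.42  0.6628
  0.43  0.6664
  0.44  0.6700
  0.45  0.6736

T = 1.25;  σ√T = 0.1342
ln(S/K) + (r + σ²/2)T = ln(135/139) + (0.061 + 0.12²/2)·1.25 = -0.0292 + 0.0852 = 0.0561
d₁ = 0.0561 / 0.1342 = 0.4178 → 0.42
d₂ = d₁ − σ√T = 0.4178 − 0.1342 = 0.2836 → 0.28
e^(−rT) = e^(−0.061·1.25) = 0.9266
C = 135·N(0.42) − 139·0.9266·N(0.28) = 135·0.6628 − 139·0.9266·0.6103 = 89.4780 − 78.6051 = 10.8729

€10.87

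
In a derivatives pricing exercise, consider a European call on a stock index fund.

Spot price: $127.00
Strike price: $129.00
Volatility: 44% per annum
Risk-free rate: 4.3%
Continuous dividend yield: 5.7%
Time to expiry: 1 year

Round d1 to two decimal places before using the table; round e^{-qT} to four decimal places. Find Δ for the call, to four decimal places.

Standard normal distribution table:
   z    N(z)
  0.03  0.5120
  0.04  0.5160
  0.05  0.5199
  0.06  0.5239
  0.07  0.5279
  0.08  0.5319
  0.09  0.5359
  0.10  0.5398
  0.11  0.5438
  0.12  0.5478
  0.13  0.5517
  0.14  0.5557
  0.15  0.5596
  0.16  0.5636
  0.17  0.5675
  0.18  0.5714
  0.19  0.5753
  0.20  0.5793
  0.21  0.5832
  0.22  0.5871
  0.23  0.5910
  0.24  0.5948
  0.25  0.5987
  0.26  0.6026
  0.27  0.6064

0.5286

σ√T = 0.44 × 1.0000 = 0.4400
d₁ = [ln(127/129) + (0.043 − 0.057 + 0.44²/2)·1] / 0.4400 = [-0.0156 + 0.0828] / 0.4400 = 0.1527 → 0.15
N(d₁) = N(0.15) = 0.5596
Δ_call = exp(−qT)·N(d₁) = 0.9446·0.5596 = 0.5286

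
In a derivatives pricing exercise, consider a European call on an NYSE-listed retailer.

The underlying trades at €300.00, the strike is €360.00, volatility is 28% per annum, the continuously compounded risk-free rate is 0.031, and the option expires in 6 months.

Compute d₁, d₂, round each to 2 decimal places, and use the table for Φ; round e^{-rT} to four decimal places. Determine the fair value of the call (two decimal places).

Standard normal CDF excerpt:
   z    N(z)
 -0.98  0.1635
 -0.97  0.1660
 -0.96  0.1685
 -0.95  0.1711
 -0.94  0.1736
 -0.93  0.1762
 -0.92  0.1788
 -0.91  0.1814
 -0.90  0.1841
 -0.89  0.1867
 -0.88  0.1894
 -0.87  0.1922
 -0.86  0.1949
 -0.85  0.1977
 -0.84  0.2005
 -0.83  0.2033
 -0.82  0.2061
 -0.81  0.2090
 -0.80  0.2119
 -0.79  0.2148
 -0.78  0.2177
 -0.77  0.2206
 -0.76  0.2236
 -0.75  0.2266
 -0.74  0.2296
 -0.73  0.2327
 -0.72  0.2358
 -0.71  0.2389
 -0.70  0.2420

€7.35

σ√T = 0.28·√0.5 = 0.1980
ln(S/K) + (r + σ²/2)T = ln(300/360) + (0.031 + 0.28²/2)·0.5 = -0.1823 + 0.0351 = -0.1472
d₁ = -0.1472 / 0.1980 = -0.7436 ⇒ -0.74
d₂ = d₁ − σ√T = -0.7436 − 0.1980 = -0.9416 ⇒ -0.94
e^(−rT) = e^(−0.031·0.5) = 0.9846
N(d₁) = N(-0.74) = 0.2296;  N(d₂) = N(-0.94) = 0.1736
C = 300·0.2296 − 360·0.9846·0.1736 = 68.8800 − 61.5336 = 7.3464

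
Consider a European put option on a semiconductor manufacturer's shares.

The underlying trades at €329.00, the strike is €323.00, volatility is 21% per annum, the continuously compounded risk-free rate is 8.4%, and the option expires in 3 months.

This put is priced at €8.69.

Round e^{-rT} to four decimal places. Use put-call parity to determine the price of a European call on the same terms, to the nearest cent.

e^(−rT) = e^(−0.084·0.25) = 0.9792
Put-call parity: C − P = S − K·e^(−rT) = 329 − 323·0.9792 = 329 − 316.2816 = 12.7184
C = P + (C − P) = 8.69 + (12.7184) = 21.4084

€21.41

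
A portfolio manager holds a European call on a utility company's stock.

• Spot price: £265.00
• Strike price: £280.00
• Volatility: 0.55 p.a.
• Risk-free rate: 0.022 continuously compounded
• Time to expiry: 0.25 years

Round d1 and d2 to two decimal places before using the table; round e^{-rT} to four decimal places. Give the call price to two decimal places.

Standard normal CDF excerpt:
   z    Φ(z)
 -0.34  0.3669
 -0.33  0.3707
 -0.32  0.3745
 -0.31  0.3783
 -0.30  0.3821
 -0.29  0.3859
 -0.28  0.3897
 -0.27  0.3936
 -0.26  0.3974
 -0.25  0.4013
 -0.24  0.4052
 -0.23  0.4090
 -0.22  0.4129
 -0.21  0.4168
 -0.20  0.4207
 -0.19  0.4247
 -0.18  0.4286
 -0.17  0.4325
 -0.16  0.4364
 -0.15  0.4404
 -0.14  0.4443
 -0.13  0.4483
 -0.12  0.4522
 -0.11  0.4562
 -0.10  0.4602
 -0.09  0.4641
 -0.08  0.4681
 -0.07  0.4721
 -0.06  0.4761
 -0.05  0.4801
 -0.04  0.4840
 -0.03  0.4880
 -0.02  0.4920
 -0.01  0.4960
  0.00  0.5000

£23.98

σ√T = 0.55 × 0.5000 = 0.2750
d₁ = [ln(265/280) + (0.022 + ½·0.55²)·0.25] / (σ√T) = (-0.0551 + 0.0433) / 0.2750 = -0.0427 which rounds to -0.04
d₂ = -0.0427 − 0.2750 = -0.3177 which rounds to -0.32
exp(−rT) = exp(−0.022·0.25) = 0.9945
N(d₁) = N(-0.04) = 0.4840;  N(d₂) = N(-0.32) = 0.3745
C = 265·0.4840 − 280·0.9945·0.3745 = 128.2600 − 104.2833 = 23.9767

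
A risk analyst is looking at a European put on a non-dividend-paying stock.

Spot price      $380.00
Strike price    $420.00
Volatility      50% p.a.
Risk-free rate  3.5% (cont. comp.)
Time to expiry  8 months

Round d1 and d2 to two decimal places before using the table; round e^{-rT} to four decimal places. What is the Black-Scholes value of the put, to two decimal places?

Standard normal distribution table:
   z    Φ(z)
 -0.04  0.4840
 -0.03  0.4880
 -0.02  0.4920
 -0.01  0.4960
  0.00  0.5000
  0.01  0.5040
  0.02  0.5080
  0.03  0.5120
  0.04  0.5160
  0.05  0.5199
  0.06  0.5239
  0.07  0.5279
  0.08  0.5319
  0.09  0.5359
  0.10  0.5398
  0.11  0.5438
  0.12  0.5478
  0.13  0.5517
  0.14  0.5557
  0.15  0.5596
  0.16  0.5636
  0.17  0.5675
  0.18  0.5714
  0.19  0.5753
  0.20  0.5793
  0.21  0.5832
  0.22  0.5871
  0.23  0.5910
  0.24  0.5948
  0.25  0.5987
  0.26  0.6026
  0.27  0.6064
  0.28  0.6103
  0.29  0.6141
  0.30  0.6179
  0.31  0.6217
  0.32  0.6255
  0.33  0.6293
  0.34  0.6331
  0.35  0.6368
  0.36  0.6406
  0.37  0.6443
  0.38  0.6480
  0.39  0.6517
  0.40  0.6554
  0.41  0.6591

σ√T = 0.5·√0.6667 = 0.4082
ln(S/K) + (r + σ²/2)T = ln(380/420) + (0.035 + 0.5²/2)·0.6667 = -0.1001 + 0.1067 = 0.0066
d₁ = 0.0066 / 0.4082 = 0.0161 ≈ 0.02
d₂ = d₁ − σ√T = 0.0161 − 0.4082 = -0.3921 ≈ -0.39
exp(−rT) = exp(−0.035·0.6667) = 0.9769
N(−d₂) = N(0.39) = 0.6517;  N(−d₁) = N(-0.02) = 0.4920
P = 420·0.9769·0.6517 − 380·0.4920 = 267.3912 − 186.9600 = 80.4312

$80.43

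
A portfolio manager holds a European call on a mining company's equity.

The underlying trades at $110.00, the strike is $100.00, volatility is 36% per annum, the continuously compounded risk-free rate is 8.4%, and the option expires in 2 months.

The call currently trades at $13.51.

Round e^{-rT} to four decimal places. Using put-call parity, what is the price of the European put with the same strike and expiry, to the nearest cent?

exp(−rT) = exp(−0.084·0.1667) = 0.9861
Put-call parity: C − P = S − K·e^(−rT) = 110 − 100·0.9861 = 110 − 98.6100 = 11.3900
P = C − (C − P) = 13.51 − (11.3900) = 2.1200

$2.12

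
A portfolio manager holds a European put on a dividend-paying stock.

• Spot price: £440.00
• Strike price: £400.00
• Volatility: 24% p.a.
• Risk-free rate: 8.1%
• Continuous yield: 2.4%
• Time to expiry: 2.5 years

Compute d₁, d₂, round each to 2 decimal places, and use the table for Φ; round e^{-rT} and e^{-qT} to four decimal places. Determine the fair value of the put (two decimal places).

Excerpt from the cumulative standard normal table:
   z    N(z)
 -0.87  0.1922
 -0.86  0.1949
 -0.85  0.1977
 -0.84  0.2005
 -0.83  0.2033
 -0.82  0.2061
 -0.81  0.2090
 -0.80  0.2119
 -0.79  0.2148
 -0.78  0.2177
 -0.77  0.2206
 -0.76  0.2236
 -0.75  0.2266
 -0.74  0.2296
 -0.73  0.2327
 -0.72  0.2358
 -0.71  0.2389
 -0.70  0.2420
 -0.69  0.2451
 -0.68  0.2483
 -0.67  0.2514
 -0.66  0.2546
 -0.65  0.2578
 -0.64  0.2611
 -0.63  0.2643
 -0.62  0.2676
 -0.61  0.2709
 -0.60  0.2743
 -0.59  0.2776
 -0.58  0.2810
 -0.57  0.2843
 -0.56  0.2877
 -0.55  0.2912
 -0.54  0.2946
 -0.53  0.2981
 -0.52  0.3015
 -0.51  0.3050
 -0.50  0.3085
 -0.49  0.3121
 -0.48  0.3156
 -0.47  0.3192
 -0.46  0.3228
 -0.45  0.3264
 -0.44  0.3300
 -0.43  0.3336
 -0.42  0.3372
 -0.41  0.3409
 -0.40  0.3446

£22.40

σ√T = 0.24·√2.5 = 0.3795
d₁ = [ln(440/400) + (0.081 − 0.024 + 0.24²/2)·2.5] / 0.3795 = [0.0953 + 0.2145] / 0.3795 = 0.8164 which rounds to 0.82
d₂ = d₁ − σ√T = 0.8164 − 0.3795 = 0.4369 which rounds to 0.44
exp(−qT) = exp(−0.024·2.5) = 0.9418;  exp(−rT) = exp(−0.081·2.5) = 0.8167
N(−d₂) = N(-0.44) = 0.3300;  N(−d₁) = N(-0.82) = 0.2061
P = 400·0.8167·0.3300 − 440·0.9418·0.2061 = 107.8044 − 85.4062 = 22.3982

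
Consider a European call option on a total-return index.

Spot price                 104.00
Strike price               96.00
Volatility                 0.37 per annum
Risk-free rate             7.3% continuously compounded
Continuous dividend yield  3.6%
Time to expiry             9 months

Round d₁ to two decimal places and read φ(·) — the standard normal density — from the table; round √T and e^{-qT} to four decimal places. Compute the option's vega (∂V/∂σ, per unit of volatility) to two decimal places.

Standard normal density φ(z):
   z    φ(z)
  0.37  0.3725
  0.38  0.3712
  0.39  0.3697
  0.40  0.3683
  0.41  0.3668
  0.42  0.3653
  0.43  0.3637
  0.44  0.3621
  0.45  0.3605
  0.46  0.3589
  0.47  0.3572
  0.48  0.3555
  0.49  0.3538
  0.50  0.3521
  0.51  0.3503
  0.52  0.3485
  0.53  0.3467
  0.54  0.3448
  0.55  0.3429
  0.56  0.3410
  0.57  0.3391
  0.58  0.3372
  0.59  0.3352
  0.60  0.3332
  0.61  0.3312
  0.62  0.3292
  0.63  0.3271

30.87

σ√T = 0.37·√0.75 = 0.3204
d₁ = [ln(104/96) + (0.073 − 0.036 + ½·0.37²)·0.75] / (σ√T) = (0.0800 + 0.0791) / 0.3204 = 0.4966 ⇒ 0.50
√T = √0.75 = 0.8660
φ(d₁) = φ(0.50) = 0.3521
e^(−qT) = e^(−0.036·0.75) = 0.9734
vega = S·e^(−qT)·φ(d₁)·√T = 104·0.9734·0.3521·0.8660 = 30.8680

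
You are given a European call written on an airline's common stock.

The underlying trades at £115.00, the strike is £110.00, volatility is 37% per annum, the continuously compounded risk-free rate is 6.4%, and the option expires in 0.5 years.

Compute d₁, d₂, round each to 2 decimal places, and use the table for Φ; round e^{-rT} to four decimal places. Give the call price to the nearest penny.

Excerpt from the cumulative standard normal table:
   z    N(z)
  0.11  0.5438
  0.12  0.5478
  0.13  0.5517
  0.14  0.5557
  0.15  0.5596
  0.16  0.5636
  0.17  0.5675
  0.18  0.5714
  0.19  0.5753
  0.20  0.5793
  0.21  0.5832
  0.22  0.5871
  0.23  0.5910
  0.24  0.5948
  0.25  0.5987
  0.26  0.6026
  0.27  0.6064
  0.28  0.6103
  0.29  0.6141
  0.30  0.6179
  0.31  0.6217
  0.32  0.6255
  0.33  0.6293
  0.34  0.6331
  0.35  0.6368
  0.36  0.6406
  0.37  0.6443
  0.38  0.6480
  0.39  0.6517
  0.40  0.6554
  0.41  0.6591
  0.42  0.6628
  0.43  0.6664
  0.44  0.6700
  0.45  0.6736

σ√T = 0.37 × 0.7071 = 0.2616
d₁ = [ln(115/110) + (0.064 + 0.37²/2)·0.5] / 0.2616 = [0.0445 + 0.0662] / 0.2616 = 0.4230 → 0.42
d₂ = d₁ − σ√T = 0.4230 − 0.2616 = 0.1614 → 0.16
exp(−rT) = exp(−0.064·0.5) = 0.9685
N(d₁) = N(0.42) = 0.6628;  N(d₂) = N(0.16) = 0.5636
C = 115·0.6628 − 110·0.9685·0.5636 = 76.2220 − 60.0431 = 16.1789

£16.18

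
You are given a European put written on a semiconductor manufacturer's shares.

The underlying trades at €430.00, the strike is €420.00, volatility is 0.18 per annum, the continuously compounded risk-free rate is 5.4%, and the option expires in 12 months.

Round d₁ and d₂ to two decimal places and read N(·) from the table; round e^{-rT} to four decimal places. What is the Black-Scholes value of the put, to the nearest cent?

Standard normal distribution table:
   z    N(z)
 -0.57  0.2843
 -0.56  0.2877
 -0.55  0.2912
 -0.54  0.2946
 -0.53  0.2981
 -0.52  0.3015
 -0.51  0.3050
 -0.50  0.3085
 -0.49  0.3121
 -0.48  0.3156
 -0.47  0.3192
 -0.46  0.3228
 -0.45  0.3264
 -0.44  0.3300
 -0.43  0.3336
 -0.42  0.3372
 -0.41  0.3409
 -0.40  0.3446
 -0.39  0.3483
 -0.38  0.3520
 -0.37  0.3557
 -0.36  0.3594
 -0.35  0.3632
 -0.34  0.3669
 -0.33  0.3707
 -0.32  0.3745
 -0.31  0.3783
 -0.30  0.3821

€16.35

σ√T = 0.18·√1 = 0.1800
d₁ = [ln(430/420) + (0.054 + ½·0.18²)·1] / (σ√T) = (0.0235 + 0.0702) / 0.1800 = 0.5207 ≈ 0.52
d₂ = 0.5207 − 0.1800 = 0.3407 ≈ 0.34
exp(−rT) = exp(−0.054·1) = 0.9474
P = 420·0.9474·N(-0.34) − 430·N(-0.52) = 420·0.9474·0.3669 − 430·0.3015 = 145.9924 − 129.6450 = 16.3474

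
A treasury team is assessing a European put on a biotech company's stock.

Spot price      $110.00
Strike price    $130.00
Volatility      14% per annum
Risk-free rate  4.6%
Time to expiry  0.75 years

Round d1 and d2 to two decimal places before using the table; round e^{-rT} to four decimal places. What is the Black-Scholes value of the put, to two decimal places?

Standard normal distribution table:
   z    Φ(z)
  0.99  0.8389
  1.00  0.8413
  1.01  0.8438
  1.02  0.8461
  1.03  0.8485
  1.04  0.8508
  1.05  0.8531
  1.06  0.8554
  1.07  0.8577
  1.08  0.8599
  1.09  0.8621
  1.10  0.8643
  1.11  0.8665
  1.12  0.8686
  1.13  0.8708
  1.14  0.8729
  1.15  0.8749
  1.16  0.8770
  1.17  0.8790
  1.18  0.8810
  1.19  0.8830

σ√T = 0.14·√0.75 = 0.1212
d₁ = [ln(110/130) + (0.046 + 0.14²/2)·0.75] / 0.1212 = [-0.1671 + 0.0418] / 0.1212 = -1.0327 ⇒ -1.03
d₂ = d₁ − σ√T = -1.0327 − 0.1212 = -1.1539 ⇒ -1.15
exp(−rT) = exp(−0.046·0.75) = 0.9661
P = 130·0.9661·N(1.15) − 110·N(1.03) = 130·0.9661·0.8749 − 110·0.8485 = 109.8813 − 93.3350 = 16.5463

$16.55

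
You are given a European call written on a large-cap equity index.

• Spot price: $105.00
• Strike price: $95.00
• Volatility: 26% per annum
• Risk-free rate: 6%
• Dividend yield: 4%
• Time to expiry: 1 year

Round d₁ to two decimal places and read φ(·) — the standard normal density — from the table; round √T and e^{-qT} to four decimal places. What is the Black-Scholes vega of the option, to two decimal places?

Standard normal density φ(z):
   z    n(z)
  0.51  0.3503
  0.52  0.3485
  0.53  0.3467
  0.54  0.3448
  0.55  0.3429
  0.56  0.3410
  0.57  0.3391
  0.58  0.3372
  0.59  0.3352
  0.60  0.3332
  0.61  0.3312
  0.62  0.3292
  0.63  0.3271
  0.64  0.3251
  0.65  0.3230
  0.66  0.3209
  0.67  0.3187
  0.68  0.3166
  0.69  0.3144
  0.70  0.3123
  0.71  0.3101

33.82

σ√T = 0.26·√1 = 0.2600
d₁ = [ln(105/95) + (0.06 − 0.04 + 0.26²/2)·1] / 0.2600 = [0.1001 + 0.0538] / 0.2600 = 0.5919 ≈ 0.59
√T = √1 = 1.0000
φ(d₁) = φ(0.59) = 0.3352
e^(−qT) = e^(−0.04·1) = 0.9608
vega = S·e^(−qT)·φ(d₁)·√T = 105·0.9608·0.3352·1.0000 = 33.8163
(Vega is the same for a European call and put with the same parameters.)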